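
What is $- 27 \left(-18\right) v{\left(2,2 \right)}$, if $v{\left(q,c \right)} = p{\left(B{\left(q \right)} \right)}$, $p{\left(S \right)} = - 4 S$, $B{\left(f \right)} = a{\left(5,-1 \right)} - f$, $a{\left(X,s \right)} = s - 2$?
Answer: $9720$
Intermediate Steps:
$a{\left(X,s \right)} = -2 + s$ ($a{\left(X,s \right)} = s - 2 = -2 + s$)
$B{\left(f \right)} = -3 - f$ ($B{\left(f \right)} = \left(-2 - 1\right) - f = -3 - f$)
$v{\left(q,c \right)} = 12 + 4 q$ ($v{\left(q,c \right)} = - 4 \left(-3 - q\right) = 12 + 4 q$)
$- 27 \left(-18\right) v{\left(2,2 \right)} = - 27 \left(-18\right) \left(12 + 4 \cdot 2\right) = - \left(-486\right) \left(12 + 8\right) = - \left(-486\right) 20 = \left(-1\right) \left(-9720\right) = 9720$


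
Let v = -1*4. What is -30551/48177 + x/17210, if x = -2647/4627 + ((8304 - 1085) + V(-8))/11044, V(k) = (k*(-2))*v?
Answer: -26867619065346571/42368834813187960 ≈ -0.63414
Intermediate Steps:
v = -4
V(k) = 8*k (V(k) = (k*(-2))*(-4) = -2*k*(-4) = 8*k)
x = 3872717/51100588 (x = -2647/4627 + ((8304 - 1085) + 8*(-8))/11044 = -2647*1/4627 + (7219 - 64)*(1/11044) = -2647/4627 + 7155*(1/11044) = -2647/4627 + 7155/11044 = 3872717/51100588 ≈ 0.075786)
-30551/48177 + x/17210 = -30551/48177 + (3872717/51100588)/17210 = -30551*1/48177 + (3872717/51100588)*(1/17210) = -30551/48177 + 3872717/879441119480 = -26867619065346571/42368834813187960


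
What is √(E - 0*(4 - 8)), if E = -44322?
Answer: I*√44322 ≈ 210.53*I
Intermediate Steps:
√(E - 0*(4 - 8)) = √(-44322 - 0*(4 - 8)) = √(-44322 - 0*(-4)) = √(-44322 - 158*0) = √(-44322 + 0) = √(-44322) = I*√44322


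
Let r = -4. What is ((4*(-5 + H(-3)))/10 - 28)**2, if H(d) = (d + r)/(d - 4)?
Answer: 21904/25 ≈ 876.16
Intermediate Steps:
H(d) = 1 (H(d) = (d - 4)/(d - 4) = (-4 + d)/(-4 + d) = 1)
((4*(-5 + H(-3)))/10 - 28)**2 = ((4*(-5 + 1))/10 - 28)**2 = ((4*(-4))*(1/10) - 28)**2 = (-16*1/10 - 28)**2 = (-8/5 - 28)**2 = (-148/5)**2 = 21904/25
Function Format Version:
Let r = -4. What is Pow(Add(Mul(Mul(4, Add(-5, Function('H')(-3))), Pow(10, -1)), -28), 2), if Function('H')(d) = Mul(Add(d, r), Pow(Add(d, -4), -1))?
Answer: Rational(21904, 25) ≈ 876.16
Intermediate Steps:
Function('H')(d) = 1 (Function('H')(d) = Mul(Add(d, -4), Pow(Add(d, -4), -1)) = Mul(Add(-4, d), Pow(Add(-4, d), -1)) = 1)
Pow(Add(Mul(Mul(4, Add(-5, Function('H')(-3))), Pow(10, -1)), -28), 2) = Pow(Add(Mul(Mul(4, Add(-5, 1)), Pow(10, -1)), -28), 2) = Pow(Add(Mul(Mul(4, -4), Rational(1, 10)), -28), 2) = Pow(Add(Mul(-16, Rational(1, 10)), -28), 2) = Pow(Add(Rational(-8, 5), -28), 2) = Pow(Rational(-148, 5), 2) = Rational(21904, 25)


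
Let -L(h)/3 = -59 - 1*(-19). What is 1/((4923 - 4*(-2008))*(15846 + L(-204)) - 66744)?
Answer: 1/206772786 ≈ 4.8362e-9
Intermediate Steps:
L(h) = 120 (L(h) = -3*(-59 - 1*(-19)) = -3*(-59 + 19) = -3*(-40) = 120)
1/((4923 - 4*(-2008))*(15846 + L(-204)) - 66744) = 1/((4923 - 4*(-2008))*(15846 + 120) - 66744) = 1/((4923 + 8032)*15966 - 66744) = 1/(12955*15966 - 66744) = 1/(206839530 - 66744) = 1/206772786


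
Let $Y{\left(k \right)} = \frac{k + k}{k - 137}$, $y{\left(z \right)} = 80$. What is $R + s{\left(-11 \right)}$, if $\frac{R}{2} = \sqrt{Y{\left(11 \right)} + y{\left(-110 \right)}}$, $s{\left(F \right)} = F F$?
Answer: $121 + \frac{2 \sqrt{35203}}{21} \approx 138.87$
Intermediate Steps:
$s{\left(F \right)} = F^{2}$
$Y{\left(k \right)} = \frac{2 k}{-137 + k}$
$R = \frac{2 \sqrt{35203}}{21}$ ($R = 2 \sqrt{2 \cdot 11 \frac{1}{-137 + 11} + 80} = 2 \sqrt{2 \cdot 11 \frac{1}{-126} + 80} = 2 \sqrt{2 \cdot 11 \left(- \frac{1}{126}\right) + 80} = 2 \sqrt{- \frac{11}{63} + 80} = 2 \sqrt{\frac{5029}{63}} = 2 \frac{\sqrt{35203}}{21} = \frac{2 \sqrt{35203}}{21} \approx 17.869$)
$R + s{\left(-11 \right)} = \frac{2 \sqrt{35203}}{21} + \left(-11\right)^{2} = \frac{2 \sqrt{35203}}{21} + 121 = 121 + \frac{2 \sqrt{35203}}{21}$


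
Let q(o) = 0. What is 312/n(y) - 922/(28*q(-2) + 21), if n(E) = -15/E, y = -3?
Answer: 1942/105 ≈ 18.495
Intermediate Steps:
312/n(y) - 922/(28*q(-2) + 21) = 312/((-15/(-3))) - 922/(28*0 + 21) = 312/((-15*(-⅓))) - 922/(0 + 21) = 312/5 - 922/21 = 1942/105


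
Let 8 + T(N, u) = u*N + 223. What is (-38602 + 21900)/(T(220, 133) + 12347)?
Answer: -8351/20911 ≈ -0.39936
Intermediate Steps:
T(N, u) = 215 + N*u (T(N, u) = -8 + (u*N + 223) = -8 + (N*u + 223) = -8 + (223 + N*u) = 215 + N*u)
(-38602 + 21900)/(T(220, 133) + 12347) = (-38602 + 21900)/((215 + 220*133) + 12347) = -16702/((215 + 29260) + 12347) = -16702/(29475 + 12347) = -16702/41822 = -16702*1/41822 = -8351/20911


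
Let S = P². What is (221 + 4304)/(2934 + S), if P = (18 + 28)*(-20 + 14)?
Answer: 905/15822 ≈ 0.057199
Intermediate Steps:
P = -276 (P = 46*(-6) = -276)
S = 76176 (S = (-276)² = 76176)
(221 + 4304)/(2934 + S) = (221 + 4304)/(2934 + 76176) = 4525/79110 = 4525*(1/79110) = 905/15822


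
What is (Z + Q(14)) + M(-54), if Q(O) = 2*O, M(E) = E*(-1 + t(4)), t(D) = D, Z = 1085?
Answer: 951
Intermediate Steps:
M(E) = 3*E (M(E) = E*(-1 + 4) = E*3 = 3*E)
(Z + Q(14)) + M(-54) = (1085 + 2*14) + 3*(-54) = (1085 + 28) - 162 = 1113 - 162 = 951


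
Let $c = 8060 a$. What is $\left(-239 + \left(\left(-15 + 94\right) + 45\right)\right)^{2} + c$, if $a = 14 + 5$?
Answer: $166365$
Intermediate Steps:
$a = 19$
$c = 153140$ ($c = 8060 \cdot 19 = 153140$)
$\left(-239 + \left(\left(-15 + 94\right) + 45\right)\right)^{2} + c = \left(-239 + \left(\left(-15 + 94\right) + 45\right)\right)^{2} + 153140 = \left(-239 + \left(79 + 45\right)\right)^{2} + 153140 = \left(-239 + 124\right)^{2} + 153140 = \left(-115\right)^{2} + 153140 = 13225 + 153140 = 166365$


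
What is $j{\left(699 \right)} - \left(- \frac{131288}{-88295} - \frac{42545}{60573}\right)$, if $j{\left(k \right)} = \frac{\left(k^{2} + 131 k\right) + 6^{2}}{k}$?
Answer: $\frac{1033392902196053}{1246152277155} \approx 829.27$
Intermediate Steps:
$j{\left(k \right)} = \frac{36 + k^{2} + 131 k}{k}$ ($j{\left(k \right)} = \frac{\left(k^{2} + 131 k\right) + 36}{k} = \frac{36 + k^{2} + 131 k}{k}$)
$j{\left(699 \right)} - \left(- \frac{131288}{-88295} - \frac{42545}{60573}\right) = \left(131 + 699 + \frac{36}{699}\right) - \left(- \frac{131288}{-88295} - \frac{42545}{60573}\right) = \left(131 + 699 + 36 \cdot \frac{1}{699}\right) - \left(\left(-131288\right) \left(- \frac{1}{88295}\right) - \frac{42545}{60573}\right) = \left(131 + 699 + \frac{12}{233}\right) - \left(\frac{131288}{88295} - \frac{42545}{60573}\right) = \frac{193402}{233} - \frac{4195997249}{5348293035} = \frac{1033392902196053}{1246152277155}$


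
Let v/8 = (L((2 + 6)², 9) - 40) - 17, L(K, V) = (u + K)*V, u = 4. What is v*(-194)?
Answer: -861360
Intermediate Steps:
L(K, V) = V*(4 + K) (L(K, V) = (4 + K)*V = V*(4 + K))
v = 4440 (v = 8*((9*(4 + (2 + 6)²) - 40) - 17) = 8*((9*(4 + 8²) - 40) - 17) = 8*((9*(4 + 64) - 40) - 17) = 8*((9*68 - 40) - 17) = 8*((612 - 40) - 17) = 8*(572 - 17) = 8*555 = 4440)
v*(-194) = 4440*(-194) = -861360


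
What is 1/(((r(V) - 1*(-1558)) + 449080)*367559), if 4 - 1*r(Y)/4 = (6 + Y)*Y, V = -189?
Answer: 1/114790881054 ≈ 8.7115e-12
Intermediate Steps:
r(Y) = 16 - 4*Y*(6 + Y) (r(Y) = 16 - 4*(6 + Y)*Y = 16 - 4*Y*(6 + Y))
1/(((r(V) - 1*(-1558)) + 449080)*367559) = 1/((((16 - 24*(-189) - 4*(-189)²) - 1*(-1558)) + 449080)*367559) = (1/367559)/(((16 + 4536 - 4*35721) + 1558) + 449080) = (1/367559)/(((16 + 4536 - 142884) + 1558) + 449080) = (1/367559)/((-138332 + 1558) + 449080) = (1/367559)/(-136774 + 449080) = (1/367559)/312306 = (1/312306)*(1/367559) = 1/114790881054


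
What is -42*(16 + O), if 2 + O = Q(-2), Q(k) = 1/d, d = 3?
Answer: -602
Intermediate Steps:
Q(k) = 1/3
O = -5/3 (O = -2 + 1/3 = -5/3 ≈ -1.6667)
-42*(16 + O) = -42*(16 - 5/3) = -42*43/3 = -602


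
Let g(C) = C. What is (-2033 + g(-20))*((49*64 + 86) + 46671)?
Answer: -102430329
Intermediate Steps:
(-2033 + g(-20))*((49*64 + 86) + 46671) = (-2033 - 20)*((49*64 + 86) + 46671) = -2053*((3136 + 86) + 46671) = -2053*(3222 + 46671) = -2053*49893 = -102430329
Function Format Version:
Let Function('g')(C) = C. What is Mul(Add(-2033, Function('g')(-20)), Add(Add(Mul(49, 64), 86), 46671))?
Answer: -102430329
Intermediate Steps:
Mul(Add(-2033, Function('g')(-20)), Add(Add(Mul(49, 64), 86), 46671)) = Mul(Add(-2033, -20), Add(Add(Mul(49, 64), 86), 46671)) = Mul(-2053, Add(Add(3136, 86), 46671)) = Mul(-2053, Add(3222, 46671)) = Mul(-2053, 49893) = -102430329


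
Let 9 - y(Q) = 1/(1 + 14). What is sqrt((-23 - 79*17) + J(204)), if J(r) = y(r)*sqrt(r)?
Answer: sqrt(-307350 + 4020*sqrt(51))/15 ≈ 35.191*I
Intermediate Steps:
y(Q) = 134/15 (y(Q) = 9 - 1/(1 + 14) = 9 - 1/15 = 134/15)
J(r) = 134*sqrt(r)/15
sqrt((-23 - 79*17) + J(204)) = sqrt((-23 - 79*17) + 134*sqrt(204)/15) = sqrt((-23 - 1343) + 134*(2*sqrt(51))/15) = sqrt(-1366 + 268*sqrt(51)/15)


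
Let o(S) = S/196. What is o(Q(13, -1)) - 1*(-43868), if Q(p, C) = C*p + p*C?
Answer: 4299051/98 ≈ 43868.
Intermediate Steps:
Q(p, C) = 2*C*p (Q(p, C) = C*p + C*p = 2*C*p)
o(S) = S/196 (o(S) = S*(1/196) = S/196)
o(Q(13, -1)) - 1*(-43868) = (2*(-1)*13)/196 - 1*(-43868) = (1/196)*(-26) + 43868 = -13/98 + 43868 = 4299051/98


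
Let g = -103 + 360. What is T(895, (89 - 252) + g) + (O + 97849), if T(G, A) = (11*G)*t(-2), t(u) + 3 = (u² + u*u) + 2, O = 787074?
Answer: 953838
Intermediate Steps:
g = 257
t(u) = -1 + 2*u² (t(u) = -3 + ((u² + u*u) + 2) = -3 + ((u² + u²) + 2) = -3 + (2*u² + 2) = -3 + (2 + 2*u²) = -1 + 2*u²)
T(G, A) = 77*G (T(G, A) = (11*G)*(-1 + 2*(-2)²) = (11*G)*(-1 + 2*4) = (11*G)*(-1 + 8) = (11*G)*7 = 77*G)
T(895, (89 - 252) + g) + (O + 97849) = 77*895 + (787074 + 97849) = 68915 + 884923 = 953838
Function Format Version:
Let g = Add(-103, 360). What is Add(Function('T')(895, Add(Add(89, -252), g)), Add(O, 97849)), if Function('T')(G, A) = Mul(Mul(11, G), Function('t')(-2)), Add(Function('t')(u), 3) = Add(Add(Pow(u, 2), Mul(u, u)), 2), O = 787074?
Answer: 953838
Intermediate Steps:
g = 257
Function('t')(u) = Add(-1, Mul(2, Pow(u, 2))) (Function('t')(u) = Add(-3, Add(Add(Pow(u, 2), Mul(u, u)), 2)) = Add(-3, Add(Add(Pow(u, 2), Pow(u, 2)), 2)) = Add(-3, Add(Mul(2, Pow(u, 2)), 2)) = Add(-3, Add(2, Mul(2, Pow(u, 2)))) = Add(-1, Mul(2, Pow(u, 2))))
Function('T')(G, A) = Mul(77, G) (Function('T')(G, A) = Mul(Mul(11, G), Add(-1, Mul(2, Pow(-2, 2)))) = Mul(Mul(11, G), Add(-1, Mul(2, 4))) = Mul(Mul(11, G), Add(-1, 8)) = Mul(Mul(11, G), 7) = Mul(77, G))
Add(Function('T')(895, Add(Add(89, -252), g)), Add(O, 97849)) = Add(Mul(77, 895), Add(787074, 97849)) = Add(68915, 884923) = 953838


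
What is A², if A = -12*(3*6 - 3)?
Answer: 32400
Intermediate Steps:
A = -180 (A = -12*(18 - 3) = -12*15 = -180)
A² = (-180)² = 32400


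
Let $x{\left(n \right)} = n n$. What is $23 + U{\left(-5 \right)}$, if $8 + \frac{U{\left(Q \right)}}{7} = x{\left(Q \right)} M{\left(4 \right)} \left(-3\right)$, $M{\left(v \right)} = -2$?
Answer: $1017$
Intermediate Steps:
$x{\left(n \right)} = n^{2}$
$U{\left(Q \right)} = -56 + 42 Q^{2}$ ($U{\left(Q \right)} = -56 + 7 Q^{2} \left(-2\right) \left(-3\right) = -56 + 7 - 2 Q^{2} \left(-3\right) = -56 + 7 \cdot 6 Q^{2} = -56 + 42 Q^{2}$)
$23 + U{\left(-5 \right)} = 23 - \left(56 - 42 \left(-5\right)^{2}\right) = 23 + \left(-56 + 42 \cdot 25\right) = 23 + \left(-56 + 1050\right) = 23 + 994 = 1017$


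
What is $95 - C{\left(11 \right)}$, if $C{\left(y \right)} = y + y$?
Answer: $73$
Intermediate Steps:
$C{\left(y \right)} = 2 y$
$95 - C{\left(11 \right)} = 95 - 2 \cdot 11 = 95 - 22 = 73$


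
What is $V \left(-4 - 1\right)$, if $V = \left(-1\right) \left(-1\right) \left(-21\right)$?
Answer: $105$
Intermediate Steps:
$V = -21$ ($V = 1 \left(-21\right) = -21$)
$V \left(-4 - 1\right) = - 21 \left(-4 - 1\right) = \left(-21\right) \left(-5\right) = 105$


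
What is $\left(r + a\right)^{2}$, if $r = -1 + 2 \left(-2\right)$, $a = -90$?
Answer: $9025$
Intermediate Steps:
$r = -5$ ($r = -1 - 4 = -5$)
$\left(r + a\right)^{2} = \left(-5 - 90\right)^{2} = \left(-95\right)^{2} = 9025$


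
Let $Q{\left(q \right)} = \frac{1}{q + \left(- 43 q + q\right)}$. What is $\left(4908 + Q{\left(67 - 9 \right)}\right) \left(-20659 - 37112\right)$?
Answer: $- \frac{674258223933}{2378} \approx -2.8354 \cdot 10^{8}$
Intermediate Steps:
$Q{\left(q \right)} = - \frac{1}{41 q}$ ($Q{\left(q \right)} = \frac{1}{q - 42 q} = \frac{1}{\left(-41\right) q} = - \frac{1}{41 q}$)
$\left(4908 + Q{\left(67 - 9 \right)}\right) \left(-20659 - 37112\right) = \left(4908 - \frac{1}{41 \left(67 - 9\right)}\right) \left(-20659 - 37112\right) = \left(4908 - \frac{1}{41 \left(67 - 9\right)}\right) \left(-57771\right) = \left(4908 - \frac{1}{41 \cdot 58}\right) \left(-57771\right) = \left(4908 - \frac{1}{2378}\right) \left(-57771\right) = \frac{11671223}{2378} \left(-57771\right) = - \frac{674258223933}{2378}$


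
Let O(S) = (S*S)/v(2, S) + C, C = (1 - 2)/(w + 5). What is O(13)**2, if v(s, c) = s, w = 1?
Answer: 64009/9 ≈ 7112.1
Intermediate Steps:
C = -1/6 (C = (1 - 2)/(1 + 5) = -1/6 ≈ -0.16667)
O(S) = -1/6 + S**2/2 (O(S) = (S*S)/2 - 1/6 = S**2*(1/2) - 1/6 = S**2/2 - 1/6 = -1/6 + S**2/2)
O(13)**2 = (-1/6 + (1/2)*13**2)**2 = (-1/6 + (1/2)*169)**2 = (-1/6 + 169/2)**2 = (253/3)**2 = 64009/9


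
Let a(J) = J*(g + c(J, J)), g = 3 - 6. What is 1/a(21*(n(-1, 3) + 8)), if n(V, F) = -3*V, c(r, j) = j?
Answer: 1/52668 ≈ 1.8987e-5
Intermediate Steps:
g = -3
a(J) = J*(-3 + J)
1/a(21*(n(-1, 3) + 8)) = 1/((21*(-3*(-1) + 8))*(-3 + 21*(-3*(-1) + 8))) = 1/((21*(3 + 8))*(-3 + 21*(3 + 8))) = 1/((21*11)*(-3 + 21*11)) = 1/(231*(-3 + 231)) = 1/(231*228) = 1/52668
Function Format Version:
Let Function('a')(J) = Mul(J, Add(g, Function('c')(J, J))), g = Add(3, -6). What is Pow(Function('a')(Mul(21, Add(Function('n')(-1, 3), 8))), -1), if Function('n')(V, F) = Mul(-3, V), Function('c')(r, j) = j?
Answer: Rational(1, 52668) ≈ 1.8987e-5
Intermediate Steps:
g = -3
Function('a')(J) = Mul(J, Add(-3, J))
Pow(Function('a')(Mul(21, Add(Function('n')(-1, 3), 8))), -1) = Pow(Mul(Mul(21, Add(Mul(-3, -1), 8)), Add(-3, Mul(21, Add(Mul(-3, -1), 8)))), -1) = Pow(Mul(Mul(21, Add(3, 8)), Add(-3, Mul(21, Add(3, 8)))), -1) = Pow(Mul(Mul(21, 11), Add(-3, Mul(21, 11))), -1) = Pow(Mul(231, Add(-3, 231)), -1) = Pow(Mul(231, 228), -1) = Pow(52668, -1) = Rational(1, 52668)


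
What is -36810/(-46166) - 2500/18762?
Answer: 143803555/216541623 ≈ 0.66409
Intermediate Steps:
-36810/(-46166) - 2500/18762 = -36810*(-1/46166) - 2500*1/18762 = 18405/23083 - 1250/9381 = 143803555/216541623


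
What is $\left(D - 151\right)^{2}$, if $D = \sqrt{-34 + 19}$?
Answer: $\left(151 - i \sqrt{15}\right)^{2} \approx 22786.0 - 1169.6 i$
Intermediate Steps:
$D = i \sqrt{15}$ ($D = \sqrt{-15} = i \sqrt{15} \approx 3.873 i$)
$\left(D - 151\right)^{2} = \left(i \sqrt{15} - 151\right)^{2} = \left(-151 + i \sqrt{15}\right)^{2}$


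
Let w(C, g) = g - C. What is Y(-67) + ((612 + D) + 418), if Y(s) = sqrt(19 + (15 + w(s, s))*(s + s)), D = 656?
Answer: 1686 + I*sqrt(1991) ≈ 1686.0 + 44.621*I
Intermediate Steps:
Y(s) = sqrt(19 + 30*s) (Y(s) = sqrt(19 + (15 + (s - s))*(s + s)) = sqrt(19 + (15 + 0)*(2*s)) = sqrt(19 + 15*(2*s)) = sqrt(19 + 30*s))
Y(-67) + ((612 + D) + 418) = sqrt(19 + 30*(-67)) + ((612 + 656) + 418) = sqrt(19 - 2010) + (1268 + 418) = sqrt(-1991) + 1686 = I*sqrt(1991) + 1686 = 1686 + I*sqrt(1991)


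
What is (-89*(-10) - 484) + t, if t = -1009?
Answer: -603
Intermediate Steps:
(-89*(-10) - 484) + t = (-89*(-10) - 484) - 1009 = (890 - 484) - 1009 = 406 - 1009 = -603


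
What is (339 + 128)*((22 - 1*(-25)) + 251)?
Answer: 139166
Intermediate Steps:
(339 + 128)*((22 - 1*(-25)) + 251) = 467*((22 + 25) + 251) = 467*(47 + 251) = 467*298 = 139166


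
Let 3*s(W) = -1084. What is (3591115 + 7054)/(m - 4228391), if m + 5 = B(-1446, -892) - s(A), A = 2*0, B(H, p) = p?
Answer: -10794507/12686780 ≈ -0.85085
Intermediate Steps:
A = 0
s(W) = -1084/3 (s(W) = (⅓)*(-1084) = -1084/3)
m = -1607/3 (m = -5 + (-892 - 1*(-1084/3)) = -5 + (-892 + 1084/3) = -5 - 1592/3 = -1607/3 ≈ -535.67)
(3591115 + 7054)/(m - 4228391) = (3591115 + 7054)/(-1607/3 - 4228391) = 3598169/(-12686780/3) = 3598169*(-3/12686780) = -10794507/12686780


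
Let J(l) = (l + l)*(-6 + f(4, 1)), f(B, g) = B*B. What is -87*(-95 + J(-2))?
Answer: 11745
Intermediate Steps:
f(B, g) = B²
J(l) = 20*l (J(l) = (l + l)*(-6 + 4²) = (2*l)*(-6 + 16) = (2*l)*10 = 20*l)
-87*(-95 + J(-2)) = -87*(-95 + 20*(-2)) = -87*(-95 - 40) = -87*(-135) = 11745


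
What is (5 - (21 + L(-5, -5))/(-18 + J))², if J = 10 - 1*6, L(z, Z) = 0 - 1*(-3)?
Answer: 2209/49 ≈ 45.082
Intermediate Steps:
L(z, Z) = 3 (L(z, Z) = 0 + 3 = 3)
J = 4 (J = 10 - 6 = 4)
(5 - (21 + L(-5, -5))/(-18 + J))² = (5 - (21 + 3)/(-18 + 4))² = (5 - 24/(-14))² = (5 - 24*(-1)/14)² = (5 - 1*(-12/7))² = (5 + 12/7)² = (47/7)² = 2209/49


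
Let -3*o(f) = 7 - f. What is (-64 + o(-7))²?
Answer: 42436/9 ≈ 4715.1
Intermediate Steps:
o(f) = -7/3 + f/3 (o(f) = -(7 - f)/3 = -7/3 + f/3)
(-64 + o(-7))² = (-64 + (-7/3 + (⅓)*(-7)))² = (-64 + (-7/3 - 7/3))² = (-64 - 14/3)² = (-206/3)² = 42436/9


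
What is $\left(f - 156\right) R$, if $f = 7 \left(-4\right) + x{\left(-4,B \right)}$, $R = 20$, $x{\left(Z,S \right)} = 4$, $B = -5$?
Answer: $-3600$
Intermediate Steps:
$f = -24$ ($f = 7 \left(-4\right) + 4 = -28 + 4 = -24$)
$\left(f - 156\right) R = \left(-24 - 156\right) 20 = \left(-180\right) 20 = -3600$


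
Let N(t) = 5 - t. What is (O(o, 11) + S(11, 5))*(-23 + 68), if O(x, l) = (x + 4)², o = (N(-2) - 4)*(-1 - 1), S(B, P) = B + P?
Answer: 900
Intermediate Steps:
o = -6 (o = ((5 - 1*(-2)) - 4)*(-1 - 1) = ((5 + 2) - 4)*(-2) = (7 - 4)*(-2) = 3*(-2) = -6)
O(x, l) = (4 + x)²
(O(o, 11) + S(11, 5))*(-23 + 68) = ((4 - 6)² + (11 + 5))*(-23 + 68) = ((-2)² + 16)*45 = (4 + 16)*45 = 20*45 = 900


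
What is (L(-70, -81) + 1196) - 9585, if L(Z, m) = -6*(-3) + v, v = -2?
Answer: -8373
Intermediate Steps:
L(Z, m) = 16 (L(Z, m) = -6*(-3) - 2 = 18 - 2 = 16)
(L(-70, -81) + 1196) - 9585 = (16 + 1196) - 9585 = 1212 - 9585 = -8373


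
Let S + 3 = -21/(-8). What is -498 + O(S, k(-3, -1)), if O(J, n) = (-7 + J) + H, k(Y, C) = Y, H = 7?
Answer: -3987/8 ≈ -498.38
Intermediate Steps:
S = -3/8 (S = -3 - 21/(-8) = -3 - 21*(-⅛) = -3 + 21/8 = -3/8 ≈ -0.37500)
O(J, n) = J (O(J, n) = (-7 + J) + 7 = J)
-498 + O(S, k(-3, -1)) = -498 - 3/8 = -3987/8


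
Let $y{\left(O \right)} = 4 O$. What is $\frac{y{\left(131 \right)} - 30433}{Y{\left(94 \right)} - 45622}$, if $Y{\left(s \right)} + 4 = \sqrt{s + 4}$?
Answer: $\frac{97473431}{148695127} + \frac{29909 \sqrt{2}}{297390254} \approx 0.65567$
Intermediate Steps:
$Y{\left(s \right)} = -4 + \sqrt{4 + s}$ ($Y{\left(s \right)} = -4 + \sqrt{s + 4} = -4 + \sqrt{4 + s}$)
$\frac{y{\left(131 \right)} - 30433}{Y{\left(94 \right)} - 45622} = \frac{4 \cdot 131 - 30433}{\left(-4 + \sqrt{4 + 94}\right) - 45622} = \frac{524 - 30433}{\left(-4 + \sqrt{98}\right) - 45622} = - \frac{29909}{\left(-4 + 7 \sqrt{2}\right) - 45622} = - \frac{29909}{-45626 + 7 \sqrt{2}}$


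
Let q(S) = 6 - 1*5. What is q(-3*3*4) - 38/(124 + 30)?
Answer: 58/77 ≈ 0.75325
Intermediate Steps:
q(S) = 1 (q(S) = 6 - 5 = 1)
q(-3*3*4) - 38/(124 + 30) = 1 - 38/(124 + 30) = 1 - 38/154 = 1 + (1/154)*(-38) = 1 - 19/77 = 58/77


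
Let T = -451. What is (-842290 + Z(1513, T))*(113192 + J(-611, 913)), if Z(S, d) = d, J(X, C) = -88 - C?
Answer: -94547955531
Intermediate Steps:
(-842290 + Z(1513, T))*(113192 + J(-611, 913)) = (-842290 - 451)*(113192 + (-88 - 1*913)) = -842741*(113192 + (-88 - 913)) = -842741*(113192 - 1001) = -842741*112191 = -94547955531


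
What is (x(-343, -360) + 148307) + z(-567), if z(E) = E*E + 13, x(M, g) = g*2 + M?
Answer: 468746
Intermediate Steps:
x(M, g) = M + 2*g (x(M, g) = 2*g + M = M + 2*g)
z(E) = 13 + E**2 (z(E) = E**2 + 13 = 13 + E**2)
(x(-343, -360) + 148307) + z(-567) = ((-343 + 2*(-360)) + 148307) + (13 + (-567)**2) = ((-343 - 720) + 148307) + (13 + 321489) = (-1063 + 148307) + 321502 = 147244 + 321502 = 468746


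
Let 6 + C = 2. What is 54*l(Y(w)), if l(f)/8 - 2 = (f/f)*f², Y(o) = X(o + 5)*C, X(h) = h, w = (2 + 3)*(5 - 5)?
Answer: 173664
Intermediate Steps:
C = -4 (C = -6 + 2 = -4)
w = 0 (w = 5*0 = 0)
Y(o) = -20 - 4*o (Y(o) = (o + 5)*(-4) = (5 + o)*(-4) = -20 - 4*o)
l(f) = 16 + 8*f² (l(f) = 16 + 8*((f/f)*f²) = 16 + 8*(1*f²) = 16 + 8*f²)
54*l(Y(w)) = 54*(16 + 8*(-20 - 4*0)²) = 54*(16 + 8*(-20 + 0)²) = 54*(16 + 8*(-20)²) = 54*(16 + 8*400) = 54*(16 + 3200) = 54*3216 = 173664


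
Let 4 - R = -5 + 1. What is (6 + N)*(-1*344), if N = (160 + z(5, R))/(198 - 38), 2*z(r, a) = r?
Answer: -19307/8 ≈ -2413.4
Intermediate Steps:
R = 8 (R = 4 - (-5 + 1) = 4 - 1*(-4) = 4 + 4 = 8)
z(r, a) = r/2
N = 65/64 (N = (160 + (½)*5)/(198 - 38) = (160 + 5/2)/160 = (325/2)*(1/160) = 65/64 ≈ 1.0156)
(6 + N)*(-1*344) = (6 + 65/64)*(-1*344) = (449/64)*(-344) = -19307/8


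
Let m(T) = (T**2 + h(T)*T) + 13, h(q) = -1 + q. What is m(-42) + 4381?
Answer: 7964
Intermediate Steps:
m(T) = 13 + T**2 + T*(-1 + T) (m(T) = (T**2 + (-1 + T)*T) + 13 = (T**2 + T*(-1 + T)) + 13 = 13 + T**2 + T*(-1 + T))
m(-42) + 4381 = (13 - 1*(-42) + 2*(-42)**2) + 4381 = (13 + 42 + 2*1764) + 4381 = (13 + 42 + 3528) + 4381 = 3583 + 4381 = 7964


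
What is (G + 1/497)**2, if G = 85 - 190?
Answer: 2723169856/247009 ≈ 11025.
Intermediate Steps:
G = -105
(G + 1/497)**2 = (-105 + 1/497)**2 = (-52184/497)**2 = 2723169856/247009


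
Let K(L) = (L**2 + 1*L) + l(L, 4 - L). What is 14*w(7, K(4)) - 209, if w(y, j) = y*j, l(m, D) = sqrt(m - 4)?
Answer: 1751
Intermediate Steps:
l(m, D) = sqrt(-4 + m)
K(L) = L + L**2 + sqrt(-4 + L) (K(L) = (L**2 + 1*L) + sqrt(-4 + L) = (L**2 + L) + sqrt(-4 + L) = (L + L**2) + sqrt(-4 + L) = L + L**2 + sqrt(-4 + L))
w(y, j) = j*y
14*w(7, K(4)) - 209 = 14*((4 + 4**2 + sqrt(-4 + 4))*7) - 209 = 14*((4 + 16 + sqrt(0))*7) - 209 = 14*((4 + 16 + 0)*7) - 209 = 14*(20*7) - 209 = 14*140 - 209 = 1960 - 209 = 1751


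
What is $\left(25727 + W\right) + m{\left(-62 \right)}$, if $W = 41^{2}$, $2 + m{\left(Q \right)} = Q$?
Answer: $27344$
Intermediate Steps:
$m{\left(Q \right)} = -2 + Q$
$W = 1681$
$\left(25727 + W\right) + m{\left(-62 \right)} = \left(25727 + 1681\right) - 64 = 27408 - 64 = 27344$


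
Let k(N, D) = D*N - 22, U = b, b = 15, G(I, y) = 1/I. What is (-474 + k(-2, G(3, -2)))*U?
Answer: -7450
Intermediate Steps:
G(I, y) = 1/I
U = 15
k(N, D) = -22 + D*N
(-474 + k(-2, G(3, -2)))*U = (-474 + (-22 - 2/3))*15 = (-474 + (-22 + (⅓)*(-2)))*15 = (-474 + (-22 - ⅔))*15 = (-474 - 68/3)*15 = -1490/3*15 = -7450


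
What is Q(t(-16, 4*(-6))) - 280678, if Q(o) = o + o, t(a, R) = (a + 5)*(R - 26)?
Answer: -279578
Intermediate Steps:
t(a, R) = (-26 + R)*(5 + a) (t(a, R) = (5 + a)*(-26 + R) = (-26 + R)*(5 + a))
Q(o) = 2*o
Q(t(-16, 4*(-6))) - 280678 = 2*(-130 - 26*(-16) + 5*(4*(-6)) + (4*(-6))*(-16)) - 280678 = 2*(-130 + 416 + 5*(-24) - 24*(-16)) - 280678 = 2*(-130 + 416 - 120 + 384) - 280678 = 2*550 - 280678 = 1100 - 280678 = -279578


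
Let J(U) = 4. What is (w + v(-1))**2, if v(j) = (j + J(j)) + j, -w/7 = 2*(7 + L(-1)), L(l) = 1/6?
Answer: 87025/9 ≈ 9669.4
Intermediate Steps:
L(l) = 1/6
w = -301/3 (w = -14*(7 + 1/6) = -14*43/6 = -7*43/3 = -301/3 ≈ -100.33)
v(j) = 4 + 2*j (v(j) = (j + 4) + j = (4 + j) + j = 4 + 2*j)
(w + v(-1))**2 = (-301/3 + (4 + 2*(-1)))**2 = (-301/3 + (4 - 2))**2 = (-301/3 + 2)**2 = (-295/3)**2 = 87025/9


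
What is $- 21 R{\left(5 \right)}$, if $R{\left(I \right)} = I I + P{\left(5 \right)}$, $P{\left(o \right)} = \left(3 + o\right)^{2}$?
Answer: $-1869$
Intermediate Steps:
$R{\left(I \right)} = 64 + I^{2}$ ($R{\left(I \right)} = I I + \left(3 + 5\right)^{2} = I^{2} + 8^{2} = I^{2} + 64 = 64 + I^{2}$)
$- 21 R{\left(5 \right)} = - 21 \left(64 + 5^{2}\right) = - 21 \left(64 + 25\right) = \left(-21\right) 89 = -1869$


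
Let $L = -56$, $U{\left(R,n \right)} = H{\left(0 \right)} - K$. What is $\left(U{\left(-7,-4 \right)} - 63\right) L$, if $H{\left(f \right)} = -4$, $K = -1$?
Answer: $3696$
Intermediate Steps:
$U{\left(R,n \right)} = -3$ ($U{\left(R,n \right)} = -4 - -1 = -4 + 1 = -3$)
$\left(U{\left(-7,-4 \right)} - 63\right) L = \left(-3 - 63\right) \left(-56\right) = \left(-66\right) \left(-56\right) = 3696$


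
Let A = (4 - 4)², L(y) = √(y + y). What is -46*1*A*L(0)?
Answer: 0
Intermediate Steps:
L(y) = √2*√y (L(y) = √(2*y) = √2*√y)
A = 0 (A = 0² = 0)
-46*1*A*L(0) = -46*1*0*√2*√0 = -0*√2*0 = -0*0 = -46*0 = 0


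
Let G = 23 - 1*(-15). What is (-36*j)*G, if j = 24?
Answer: -32832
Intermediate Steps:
G = 38 (G = 23 + 15 = 38)
(-36*j)*G = -36*24*38 = -864*38 = -32832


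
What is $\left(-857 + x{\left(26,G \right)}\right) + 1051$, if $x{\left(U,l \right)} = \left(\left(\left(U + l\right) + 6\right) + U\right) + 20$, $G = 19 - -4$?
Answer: $295$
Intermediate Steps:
$G = 23$ ($G = 19 + 4 = 23$)
$x{\left(U,l \right)} = 26 + l + 2 U$ ($x{\left(U,l \right)} = \left(\left(6 + U + l\right) + U\right) + 20 = \left(6 + l + 2 U\right) + 20 = 26 + l + 2 U$)
$\left(-857 + x{\left(26,G \right)}\right) + 1051 = \left(-857 + \left(26 + 23 + 2 \cdot 26\right)\right) + 1051 = \left(-857 + \left(26 + 23 + 52\right)\right) + 1051 = \left(-857 + 101\right) + 1051 = -756 + 1051 = 295$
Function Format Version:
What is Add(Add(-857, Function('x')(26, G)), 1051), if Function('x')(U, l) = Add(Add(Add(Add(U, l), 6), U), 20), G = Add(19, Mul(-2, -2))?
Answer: 295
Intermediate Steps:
G = 23 (G = Add(19, 4) = 23)
Function('x')(U, l) = Add(26, l, Mul(2, U)) (Function('x')(U, l) = Add(Add(Add(6, U, l), U), 20) = Add(Add(6, l, Mul(2, U)), 20) = Add(26, l, Mul(2, U)))
Add(Add(-857, Function('x')(26, G)), 1051) = Add(Add(-857, Add(26, 23, Mul(2, 26))), 1051) = Add(Add(-857, Add(26, 23, 52)), 1051) = Add(Add(-857, 101), 1051) = Add(-756, 1051) = 295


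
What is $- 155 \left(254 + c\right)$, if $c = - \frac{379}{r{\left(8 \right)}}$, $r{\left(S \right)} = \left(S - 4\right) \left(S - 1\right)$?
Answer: $- \frac{1043615}{28} \approx -37272.0$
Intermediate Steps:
$r{\left(S \right)} = \left(-1 + S\right) \left(-4 + S\right)$ ($r{\left(S \right)} = \left(-4 + S\right) \left(-1 + S\right) = \left(-1 + S\right) \left(-4 + S\right)$)
$c = - \frac{379}{28}$ ($c = - \frac{379}{4 + 8^{2} - 40} = - \frac{379}{4 + 64 - 40} = - \frac{379}{28} \approx -13.536$)
$- 155 \left(254 + c\right) = - 155 \left(254 - \frac{379}{28}\right) = \left(-155\right) \frac{6733}{28} = - \frac{1043615}{28}$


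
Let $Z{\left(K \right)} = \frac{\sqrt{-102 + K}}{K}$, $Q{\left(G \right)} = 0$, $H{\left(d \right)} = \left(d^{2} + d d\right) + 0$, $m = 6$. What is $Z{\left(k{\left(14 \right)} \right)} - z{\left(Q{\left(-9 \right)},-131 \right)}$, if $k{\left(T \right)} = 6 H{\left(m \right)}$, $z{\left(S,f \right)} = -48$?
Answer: $48 + \frac{\sqrt{330}}{432} \approx 48.042$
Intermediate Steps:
$H{\left(d \right)} = 2 d^{2}$ ($H{\left(d \right)} = \left(d^{2} + d^{2}\right) + 0 = 2 d^{2} + 0 = 2 d^{2}$)
$k{\left(T \right)} = 432$ ($k{\left(T \right)} = 6 \cdot 2 \cdot 6^{2} = 6 \cdot 2 \cdot 36 = 6 \cdot 72 = 432$)
$Z{\left(K \right)} = \frac{\sqrt{-102 + K}}{K}$
$Z{\left(k{\left(14 \right)} \right)} - z{\left(Q{\left(-9 \right)},-131 \right)} = \frac{\sqrt{-102 + 432}}{432} - -48 = \frac{\sqrt{330}}{432} + 48 = 48 + \frac{\sqrt{330}}{432}$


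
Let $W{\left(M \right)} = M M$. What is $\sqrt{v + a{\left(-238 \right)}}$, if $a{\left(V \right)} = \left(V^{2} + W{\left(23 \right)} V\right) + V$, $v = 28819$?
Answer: $i \sqrt{40677} \approx 201.69 i$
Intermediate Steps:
$W{\left(M \right)} = M^{2}$
$a{\left(V \right)} = V^{2} + 530 V$ ($a{\left(V \right)} = \left(V^{2} + 23^{2} V\right) + V = \left(V^{2} + 529 V\right) + V = V^{2} + 530 V$)
$\sqrt{v + a{\left(-238 \right)}} = \sqrt{28819 - 238 \left(530 - 238\right)} = \sqrt{28819 - 69496} = \sqrt{-40677} = i \sqrt{40677}$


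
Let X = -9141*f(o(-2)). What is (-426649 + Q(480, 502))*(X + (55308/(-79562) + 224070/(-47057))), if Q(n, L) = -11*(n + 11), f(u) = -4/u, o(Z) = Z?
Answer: 14790649848962681100/1871974517 ≈ 7.9011e+9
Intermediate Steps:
Q(n, L) = -121 - 11*n (Q(n, L) = -11*(11 + n) = -121 - 11*n)
X = -18282 (X = -(-36564)/(-2) = -(-36564)*(-1)/2 = -9141*2 = -18282)
(-426649 + Q(480, 502))*(X + (55308/(-79562) + 224070/(-47057))) = (-426649 + (-121 - 11*480))*(-18282 + (55308/(-79562) + 224070/(-47057))) = (-426649 + (-121 - 5280))*(-18282 + (55308*(-1/79562) + 224070*(-1/47057))) = (-426649 - 5401)*(-18282 + (-27654/39781 - 224070/47057)) = -432050*(-18282 - 10215042948/1871974517) = -432050*(-34233653162742/1871974517) = 14790649848962681100/1871974517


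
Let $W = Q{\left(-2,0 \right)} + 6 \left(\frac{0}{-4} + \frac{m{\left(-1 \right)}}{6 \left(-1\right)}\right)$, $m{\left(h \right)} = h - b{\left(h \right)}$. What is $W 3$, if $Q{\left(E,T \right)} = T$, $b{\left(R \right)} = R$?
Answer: $0$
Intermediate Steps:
$m{\left(h \right)} = 0$ ($m{\left(h \right)} = h - h = 0$)
$W = 0$ ($W = 0 + 6 \left(\frac{0}{-4} + \frac{0}{6 \left(-1\right)}\right) = 0 + 6 \left(0 \left(- \frac{1}{4}\right) + \frac{0}{-6}\right) = 0 + 6 \left(0 + 0 \left(- \frac{1}{6}\right)\right) = 0 + 6 \left(0 + 0\right) = 0 + 6 \cdot 0 = 0 + 0 = 0$)
$W 3 = 0 \cdot 3 = 0$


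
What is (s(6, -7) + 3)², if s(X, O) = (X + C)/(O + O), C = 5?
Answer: 961/196 ≈ 4.9031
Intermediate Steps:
s(X, O) = (5 + X)/(2*O) (s(X, O) = (X + 5)/(O + O) = (5 + X)/((2*O)) = (5 + X)*(1/(2*O)) = (5 + X)/(2*O))
(s(6, -7) + 3)² = ((½)*(5 + 6)/(-7) + 3)² = ((½)*(-⅐)*11 + 3)² = (-11/14 + 3)² = (31/14)² = 961/196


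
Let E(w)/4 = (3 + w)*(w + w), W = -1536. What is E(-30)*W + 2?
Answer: -9953278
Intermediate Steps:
E(w) = 8*w*(3 + w) (E(w) = 4*((3 + w)*(w + w)) = 4*((3 + w)*(2*w)) = 4*(2*w*(3 + w)) = 8*w*(3 + w))
E(-30)*W + 2 = (8*(-30)*(3 - 30))*(-1536) + 2 = (8*(-30)*(-27))*(-1536) + 2 = 6480*(-1536) + 2 = -9953280 + 2 = -9953278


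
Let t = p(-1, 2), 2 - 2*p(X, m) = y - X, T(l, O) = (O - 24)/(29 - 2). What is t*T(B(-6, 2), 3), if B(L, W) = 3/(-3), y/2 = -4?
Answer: -7/2 ≈ -3.5000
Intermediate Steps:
y = -8 (y = 2*(-4) = -8)
B(L, W) = -1 (B(L, W) = 3*(-⅓) = -1)
T(l, O) = -8/9 + O/27 (T(l, O) = (-24 + O)/27 = (-24 + O)*(1/27) = -8/9 + O/27)
p(X, m) = 5 + X/2 (p(X, m) = 1 - (-8 - X)/2 = 1 + (4 + X/2) = 5 + X/2)
t = 9/2 (t = 5 + (½)*(-1) = 5 - ½ = 9/2 ≈ 4.5000)
t*T(B(-6, 2), 3) = 9*(-8/9 + (1/27)*3)/2 = 9*(-8/9 + ⅑)/2 = (9/2)*(-7/9) = -7/2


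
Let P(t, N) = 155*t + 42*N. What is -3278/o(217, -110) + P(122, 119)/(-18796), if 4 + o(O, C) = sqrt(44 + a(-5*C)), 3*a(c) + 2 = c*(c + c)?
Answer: -633569163/473880053 - 1639*sqrt(201710)/100847 ≈ -8.6363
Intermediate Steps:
P(t, N) = 42*N + 155*t
a(c) = -2/3 + 2*c**2/3 (a(c) = -2/3 + (c*(c + c))/3 = -2/3 + (c*(2*c))/3 = -2/3 + (2*c**2)/3 = -2/3 + 2*c**2/3)
o(O, C) = -4 + sqrt(130/3 + 50*C**2/3) (o(O, C) = -4 + sqrt(44 + (-2/3 + 2*(-5*C)**2/3)) = -4 + sqrt(44 + (-2/3 + 2*(25*C**2)/3)) = -4 + sqrt(44 + (-2/3 + 50*C**2/3)) = -4 + sqrt(130/3 + 50*C**2/3))
-3278/o(217, -110) + P(122, 119)/(-18796) = -3278/(-4 + sqrt(390 + 150*(-110)**2)/3) + (42*119 + 155*122)/(-18796) = -3278/(-4 + sqrt(390 + 150*12100)/3) + (4998 + 18910)*(-1/18796) = -3278/(-4 + sqrt(390 + 1815000)/3) + 23908*(-1/18796) = -3278/(-4 + sqrt(1815390)/3) - 5977/4699 = -3278/(-4 + (3*sqrt(201710))/3) - 5977/4699 = -3278/(-4 + sqrt(201710)) - 5977/4699 = -5977/4699 - 3278/(-4 + sqrt(201710))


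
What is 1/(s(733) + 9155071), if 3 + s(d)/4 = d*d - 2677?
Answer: 1/11293507 ≈ 8.8546e-8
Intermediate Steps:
s(d) = -10720 + 4*d**2 (s(d) = -12 + 4*(d*d - 2677) = -12 + 4*(d**2 - 2677) = -12 + 4*(-2677 + d**2) = -12 + (-10708 + 4*d**2) = -10720 + 4*d**2)
1/(s(733) + 9155071) = 1/((-10720 + 4*733**2) + 9155071) = 1/((-10720 + 4*537289) + 9155071) = 1/((-10720 + 2149156) + 9155071) = 1/(2138436 + 9155071) = 1/11293507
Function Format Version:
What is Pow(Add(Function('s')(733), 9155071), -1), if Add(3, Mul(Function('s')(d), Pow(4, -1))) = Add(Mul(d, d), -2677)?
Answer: Rational(1, 11293507) ≈ 8.8546e-8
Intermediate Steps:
Function('s')(d) = Add(-10720, Mul(4, Pow(d, 2))) (Function('s')(d) = Add(-12, Mul(4, Add(Mul(d, d), -2677))) = Add(-12, Mul(4, Add(Pow(d, 2), -2677))) = Add(-12, Mul(4, Add(-2677, Pow(d, 2)))) = Add(-12, Add(-10708, Mul(4, Pow(d, 2)))) = Add(-10720, Mul(4, Pow(d, 2))))
Pow(Add(Function('s')(733), 9155071), -1) = Pow(Add(Add(-10720, Mul(4, Pow(733, 2))), 9155071), -1) = Pow(Add(Add(-10720, Mul(4, 537289)), 9155071), -1) = Pow(Add(Add(-10720, 2149156), 9155071), -1) = Pow(Add(2138436, 9155071), -1) = Pow(11293507, -1) = Rational(1, 11293507)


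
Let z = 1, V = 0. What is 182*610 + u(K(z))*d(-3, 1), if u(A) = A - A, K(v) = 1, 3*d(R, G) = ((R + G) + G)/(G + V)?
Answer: 111020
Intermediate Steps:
d(R, G) = (R + 2*G)/(3*G) (d(R, G) = (((R + G) + G)/(G + 0))/3 = (((G + R) + G)/G)/3 = ((R + 2*G)/G)/3 = (R + 2*G)/(3*G))
u(A) = 0
182*610 + u(K(z))*d(-3, 1) = 182*610 + 0*((⅓)*(-3 + 2*1)/1) = 111020 + 0*((⅓)*1*(-3 + 2)) = 111020 + 0*((⅓)*1*(-1)) = 111020 + 0*(-⅓) = 111020 + 0 = 111020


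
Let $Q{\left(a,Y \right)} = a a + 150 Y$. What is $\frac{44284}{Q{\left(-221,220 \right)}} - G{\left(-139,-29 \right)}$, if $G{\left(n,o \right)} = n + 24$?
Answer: $\frac{9455999}{81841} \approx 115.54$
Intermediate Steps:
$G{\left(n,o \right)} = 24 + n$
$Q{\left(a,Y \right)} = a^{2} + 150 Y$
$\frac{44284}{Q{\left(-221,220 \right)}} - G{\left(-139,-29 \right)} = \frac{44284}{\left(-221\right)^{2} + 150 \cdot 220} - \left(24 - 139\right) = \frac{44284}{48841 + 33000} - -115 = \frac{44284}{81841} + 115 = \frac{9455999}{81841}$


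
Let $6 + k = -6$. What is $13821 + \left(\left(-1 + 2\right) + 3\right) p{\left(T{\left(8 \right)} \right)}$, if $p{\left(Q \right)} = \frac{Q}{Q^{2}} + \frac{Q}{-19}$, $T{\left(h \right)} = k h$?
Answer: $\frac{6311573}{456} \approx 13841.0$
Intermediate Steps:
$k = -12$ ($k = -6 - 6 = -12$)
$T{\left(h \right)} = - 12 h$
$p{\left(Q \right)} = \frac{1}{Q} - \frac{Q}{19}$ ($p{\left(Q \right)} = \frac{Q}{Q^{2}} + Q \left(- \frac{1}{19}\right) = \frac{1}{Q} - \frac{Q}{19}$)
$13821 + \left(\left(-1 + 2\right) + 3\right) p{\left(T{\left(8 \right)} \right)} = 13821 + \left(\left(-1 + 2\right) + 3\right) \left(\frac{1}{\left(-12\right) 8} - \frac{\left(-12\right) 8}{19}\right) = 13821 + \left(1 + 3\right) \left(\frac{1}{-96} - - \frac{96}{19}\right) = 13821 + 4 \left(- \frac{1}{96} + \frac{96}{19}\right) = 13821 + 4 \cdot \frac{9197}{1824} = 13821 + \frac{9197}{456} = \frac{6311573}{456}$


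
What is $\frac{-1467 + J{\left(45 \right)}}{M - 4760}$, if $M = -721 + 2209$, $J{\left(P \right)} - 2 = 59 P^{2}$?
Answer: $- \frac{59005}{1636} \approx -36.067$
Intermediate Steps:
$J{\left(P \right)} = 2 + 59 P^{2}$
$M = 1488$
$\frac{-1467 + J{\left(45 \right)}}{M - 4760} = \frac{-1467 + \left(2 + 59 \cdot 45^{2}\right)}{1488 - 4760} = \frac{-1467 + \left(2 + 59 \cdot 2025\right)}{-3272} = \left(-1467 + \left(2 + 119475\right)\right) \left(- \frac{1}{3272}\right) = \left(-1467 + 119477\right) \left(- \frac{1}{3272}\right) = 118010 \left(- \frac{1}{3272}\right) = - \frac{59005}{1636}$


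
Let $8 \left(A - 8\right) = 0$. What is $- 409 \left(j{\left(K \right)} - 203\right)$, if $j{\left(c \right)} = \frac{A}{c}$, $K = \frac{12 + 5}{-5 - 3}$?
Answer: $\frac{1437635}{17} \approx 84567.0$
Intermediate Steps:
$A = 8$ ($A = 8 + \frac{1}{8} \cdot 0 = 8 + 0 = 8$)
$K = - \frac{17}{8}$ ($K = \frac{17}{-8} = 17 \left(- \frac{1}{8}\right) = - \frac{17}{8} \approx -2.125$)
$j{\left(c \right)} = \frac{8}{c}$
$- 409 \left(j{\left(K \right)} - 203\right) = - 409 \left(\frac{8}{- \frac{17}{8}} - 203\right) = - 409 \left(8 \left(- \frac{8}{17}\right) - 203\right) = - 409 \left(- \frac{64}{17} - 203\right) = \left(-409\right) \left(- \frac{3515}{17}\right) = \frac{1437635}{17}$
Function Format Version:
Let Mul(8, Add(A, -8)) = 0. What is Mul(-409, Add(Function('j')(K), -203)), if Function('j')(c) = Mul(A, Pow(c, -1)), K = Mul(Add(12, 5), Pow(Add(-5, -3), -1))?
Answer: Rational(1437635, 17) ≈ 84567.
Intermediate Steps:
A = 8 (A = Add(8, Mul(Rational(1, 8), 0)) = Add(8, 0) = 8)
K = Rational(-17, 8) (K = Mul(17, Pow(-8, -1)) = Mul(17, Rational(-1, 8)) = Rational(-17, 8) ≈ -2.1250)
Function('j')(c) = Mul(8, Pow(c, -1))
Mul(-409, Add(Function('j')(K), -203)) = Mul(-409, Add(Mul(8, Pow(Rational(-17, 8), -1)), -203)) = Mul(-409, Add(Mul(8, Rational(-8, 17)), -203)) = Mul(-409, Add(Rational(-64, 17), -203)) = Mul(-409, Rational(-3515, 17)) = Rational(1437635, 17)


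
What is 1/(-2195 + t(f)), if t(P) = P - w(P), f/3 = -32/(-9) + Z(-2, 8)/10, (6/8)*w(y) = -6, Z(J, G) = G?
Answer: -15/32609 ≈ -0.00046000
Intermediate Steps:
w(y) = -8 (w(y) = (4/3)*(-6) = -8)
f = 196/15 (f = 3*(-32/(-9) + 8/10) = 3*(-32*(-⅑) + 8*(⅒)) = 3*(32/9 + ⅘) = 3*(196/45) = 196/15 ≈ 13.067)
t(P) = 8 + P (t(P) = P - 1*(-8) = P + 8 = 8 + P)
1/(-2195 + t(f)) = 1/(-2195 + (8 + 196/15)) = 1/(-2195 + 316/15) = 1/(-32609/15) = -15/32609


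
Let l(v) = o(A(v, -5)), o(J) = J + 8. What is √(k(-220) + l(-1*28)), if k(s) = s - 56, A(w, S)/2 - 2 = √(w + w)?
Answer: 2*√(-66 + I*√14) ≈ 0.46038 + 16.255*I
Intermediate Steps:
A(w, S) = 4 + 2*√2*√w (A(w, S) = 4 + 2*√(w + w) = 4 + 2*√(2*w) = 4 + 2*(√2*√w) = 4 + 2*√2*√w)
k(s) = -56 + s
o(J) = 8 + J
l(v) = 12 + 2*√2*√v (l(v) = 8 + (4 + 2*√2*√v) = 12 + 2*√2*√v)
√(k(-220) + l(-1*28)) = √((-56 - 220) + (12 + 2*√2*√(-1*28))) = √(-276 + (12 + 2*√2*√(-28))) = √(-276 + (12 + 2*√2*(2*I*√7))) = √(-276 + (12 + 4*I*√14)) = √(-264 + 4*I*√14)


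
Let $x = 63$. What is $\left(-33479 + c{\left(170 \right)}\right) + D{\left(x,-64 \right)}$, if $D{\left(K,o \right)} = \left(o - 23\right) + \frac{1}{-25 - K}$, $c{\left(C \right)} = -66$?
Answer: $- \frac{2959617}{88} \approx -33632.0$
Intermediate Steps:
$D{\left(K,o \right)} = -23 + o + \frac{1}{-25 - K}$ ($D{\left(K,o \right)} = \left(-23 + o\right) + \frac{1}{-25 - K} = -23 + o + \frac{1}{-25 - K}$)
$\left(-33479 + c{\left(170 \right)}\right) + D{\left(x,-64 \right)} = \left(-33479 - 66\right) + \frac{-576 - 1449 + 25 \left(-64\right) + 63 \left(-64\right)}{25 + 63} = -33545 + \frac{-576 - 1449 - 1600 - 4032}{88} = -33545 + \frac{1}{88} \left(-7657\right) = -33545 - \frac{7657}{88} = - \frac{2959617}{88}$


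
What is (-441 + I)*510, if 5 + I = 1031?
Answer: 298350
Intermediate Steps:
I = 1026 (I = -5 + 1031 = 1026)
(-441 + I)*510 = (-441 + 1026)*510 = 585*510 = 298350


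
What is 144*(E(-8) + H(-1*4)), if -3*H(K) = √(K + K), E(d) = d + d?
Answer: -2304 - 96*I*√2 ≈ -2304.0 - 135.76*I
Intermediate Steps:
E(d) = 2*d
H(K) = -√2*√K/3 (H(K) = -√(K + K)/3 = -√2*√K/3)
144*(E(-8) + H(-1*4)) = 144*(2*(-8) - √2*√(-1*4)/3) = 144*(-16 - √2*√(-4)/3) = 144*(-16 - √2*2*I/3) = 144*(-16 - 2*I*√2/3) = -2304 - 96*I*√2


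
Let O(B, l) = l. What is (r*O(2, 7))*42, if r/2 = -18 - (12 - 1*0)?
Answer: -17640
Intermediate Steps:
r = -60 (r = 2*(-18 - (12 - 1*0)) = 2*(-18 - (12 + 0)) = 2*(-18 - 1*12) = 2*(-18 - 12) = 2*(-30) = -60)
(r*O(2, 7))*42 = -60*7*42 = -420*42 = -17640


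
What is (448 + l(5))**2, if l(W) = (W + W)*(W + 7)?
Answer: 322624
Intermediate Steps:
l(W) = 2*W*(7 + W) (l(W) = (2*W)*(7 + W) = 2*W*(7 + W))
(448 + l(5))**2 = (448 + 2*5*(7 + 5))**2 = (448 + 2*5*12)**2 = (448 + 120)**2 = 568**2 = 322624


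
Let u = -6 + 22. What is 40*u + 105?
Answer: 745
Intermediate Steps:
u = 16
40*u + 105 = 40*16 + 105 = 640 + 105 = 745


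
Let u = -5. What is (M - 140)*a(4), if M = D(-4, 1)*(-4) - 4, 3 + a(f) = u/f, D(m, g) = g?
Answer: 629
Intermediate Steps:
a(f) = -3 - 5/f
M = -8 (M = 1*(-4) - 4 = -4 - 4 = -8)
(M - 140)*a(4) = (-8 - 140)*(-3 - 5/4) = -148*(-3 - 5*¼) = -148*(-3 - 5/4) = -148*(-17/4) = 629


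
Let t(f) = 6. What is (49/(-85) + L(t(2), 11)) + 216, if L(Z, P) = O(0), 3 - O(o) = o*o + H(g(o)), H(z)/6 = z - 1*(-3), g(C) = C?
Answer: 17036/85 ≈ 200.42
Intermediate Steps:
H(z) = 18 + 6*z (H(z) = 6*(z - 1*(-3)) = 6*(z + 3) = 6*(3 + z) = 18 + 6*z)
O(o) = -15 - o² - 6*o (O(o) = 3 - (o*o + (18 + 6*o)) = 3 - (o² + (18 + 6*o)) = 3 - (18 + o² + 6*o) = 3 + (-18 - o² - 6*o) = -15 - o² - 6*o)
L(Z, P) = -15 (L(Z, P) = -15 - 1*0² - 6*0 = -15 - 1*0 + 0 = -15 + 0 + 0 = -15)
(49/(-85) + L(t(2), 11)) + 216 = (49/(-85) - 15) + 216 = (49*(-1/85) - 15) + 216 = (-49/85 - 15) + 216 = -1324/85 + 216 = 17036/85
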